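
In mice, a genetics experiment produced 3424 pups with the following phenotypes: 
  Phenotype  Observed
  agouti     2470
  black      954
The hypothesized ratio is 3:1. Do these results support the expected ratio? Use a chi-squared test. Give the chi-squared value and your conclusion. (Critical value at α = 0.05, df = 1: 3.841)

Expected counts for N = 3424 under a 3:1 ratio (total parts = 4):
  agouti: 3424 × 3/4 = 2568
  black: 3424 × 1/4 = 856
χ² = Σ (O − E)² / E
  agouti: (2470 − 2568)² / 2568 = 3.7399
  black: (954 − 856)² / 856 = 11.2196
χ² = 3.7399 + 11.2196 = 14.9595 ≈ 14.960
Degrees of freedom = 2 − 1 = 1; critical value at α = 0.05 is 3.841.
Since 14.960 > 3.841, we reject the null hypothesis — the data do not fit the 3:1 ratio.

14.960; not consistent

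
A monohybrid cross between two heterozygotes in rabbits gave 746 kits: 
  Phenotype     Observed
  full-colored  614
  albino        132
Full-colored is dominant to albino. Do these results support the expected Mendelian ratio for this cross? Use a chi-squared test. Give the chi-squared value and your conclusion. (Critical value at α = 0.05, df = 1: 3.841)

21.235; not consistent

For a monohybrid cross between heterozygotes with complete dominance, the expected phenotypic ratio is 3:1.
Under the 3:1 hypothesis (Σ ratio = 4, N = 746):
  full-colored: 746 × 3/4 = 559.5
  albino: 746 × 1/4 = 186.5
χ² = Σ (O − E)² / E
  full-colored: (614 − 559.5)² / 559.5 = 5.3088
  albino: (132 − 186.5)² / 186.5 = 15.9263
χ² = 5.3088 + 15.9263 = 21.2351 ≈ 21.235
Degrees of freedom = 2 − 1 = 1; critical value at α = 0.05 is 3.841.
Since 21.235 > 3.841, we reject the null hypothesis — the data do not fit the 3:1 ratio.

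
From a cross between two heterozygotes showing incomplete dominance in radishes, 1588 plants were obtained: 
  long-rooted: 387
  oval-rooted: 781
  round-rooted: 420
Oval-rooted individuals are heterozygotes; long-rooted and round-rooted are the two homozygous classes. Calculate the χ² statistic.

1.797

With incomplete dominance, a heterozygote × heterozygote cross gives a 1:2:1 phenotypic ratio.
Expected counts for N = 1588 under a 1:2:1 ratio (total parts = 4):
  long-rooted: 1588 × 1/4 = 397
  oval-rooted: 1588 × 2/4 = 794
  round-rooted: 1588 × 1/4 = 397
χ² = Σ (O − E)² / E
  long-rooted: (387 − 397)² / 397 = 0.2519
  oval-rooted: (781 − 794)² / 794 = 0.2128
  round-rooted: (420 − 397)² / 397 = 1.3325
χ² = 0.2519 + 0.2128 + 1.3325 = 1.7972 ≈ 1.797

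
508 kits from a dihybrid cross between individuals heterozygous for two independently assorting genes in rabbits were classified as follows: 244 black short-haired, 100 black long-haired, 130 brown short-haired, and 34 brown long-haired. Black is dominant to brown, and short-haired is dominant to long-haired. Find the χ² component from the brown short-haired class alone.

12.678

A dihybrid F₂ with independent assortment and complete dominance at both loci gives a 9:3:3:1 phenotypic ratio.
Under the 9:3:3:1 hypothesis (Σ ratio = 16, N = 508):
  black short-haired: 508 × 9/16 = 285.75
  black long-haired: 508 × 3/16 = 95.25
  brown short-haired: 508 × 3/16 = 95.25
  brown long-haired: 508 × 1/16 = 31.75
Contribution of brown short-haired: (130 − 95.25)² / 95.25 = 12.6778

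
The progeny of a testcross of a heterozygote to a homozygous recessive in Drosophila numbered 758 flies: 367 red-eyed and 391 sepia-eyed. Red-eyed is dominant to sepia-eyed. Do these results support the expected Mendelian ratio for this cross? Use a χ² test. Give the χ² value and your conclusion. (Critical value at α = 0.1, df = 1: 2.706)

0.760; consistent

A testcross of a heterozygote (Aa × aa) gives a 1:1 phenotypic ratio.
Under the 1:1 hypothesis (Σ ratio = 2, N = 758):
  red-eyed: 758 × 1/2 = 379
  sepia-eyed: 758 × 1/2 = 379
χ² = Σ (O − E)² / E
  red-eyed: (367 − 379)² / 379 = 0.3799
  sepia-eyed: (391 − 379)² / 379 = 0.3799
χ² = 0.3799 + 0.3799 = 0.7598 ≈ 0.760
Degrees of freedom = 2 − 1 = 1; critical value at α = 0.1 is 2.706.
Since 0.760 < 2.706, we fail to reject the null hypothesis — the data are consistent with the 1:1 ratio.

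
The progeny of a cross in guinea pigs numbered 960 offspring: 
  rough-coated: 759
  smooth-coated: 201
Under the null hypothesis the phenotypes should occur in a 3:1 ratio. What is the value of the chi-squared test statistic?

8.450

Total ratio parts = 4. Expected numbers out of 960:
  rough-coated: 960 × 3/4 = 720
  smooth-coated: 960 × 1/4 = 240
χ² = Σ (O − E)² / E
  rough-coated: (759 − 720)² / 720 = 2.1125
  smooth-coated: (201 − 240)² / 240 = 6.3375
χ² = 2.1125 + 6.3375 = 8.450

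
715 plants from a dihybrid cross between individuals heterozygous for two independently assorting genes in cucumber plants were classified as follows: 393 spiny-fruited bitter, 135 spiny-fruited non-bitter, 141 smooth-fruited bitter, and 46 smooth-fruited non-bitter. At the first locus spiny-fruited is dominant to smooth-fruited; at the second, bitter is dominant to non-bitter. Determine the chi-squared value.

0.614

A dihybrid F₂ with independent assortment and complete dominance at both loci gives a 9:3:3:1 phenotypic ratio.
Expected counts for N = 715 under a 9:3:3:1 ratio (total parts = 16):
  spiny-fruited bitter: 715 × 9/16 = 402.1875
  spiny-fruited non-bitter: 715 × 3/16 = 134.0625
  smooth-fruited bitter: 715 × 3/16 = 134.0625
  smooth-fruited non-bitter: 715 × 1/16 = 44.6875
χ² = Σ (O − E)² / E
  spiny-fruited bitter: (393 − 402.1875)² / 402.1875 = 0.2099
  spiny-fruited non-bitter: (135 − 134.0625)² / 134.0625 = 0.0066
  smooth-fruited bitter: (141 − 134.0625)² / 134.0625 = 0.3590
  smooth-fruited non-bitter: (46 − 44.6875)² / 44.6875 = 0.0385
χ² = 0.2099 + 0.0066 + 0.3590 + 0.0385 = 0.614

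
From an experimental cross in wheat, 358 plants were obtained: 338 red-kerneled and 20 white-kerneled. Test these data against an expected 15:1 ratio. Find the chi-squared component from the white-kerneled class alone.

0.252

Total ratio parts = 16. Expected numbers out of 358:
  red-kerneled: 358 × 15/16 = 335.625
  white-kerneled: 358 × 1/16 = 22.375
Contribution of white-kerneled: (20 − 22.375)² / 22.375 = 0.2521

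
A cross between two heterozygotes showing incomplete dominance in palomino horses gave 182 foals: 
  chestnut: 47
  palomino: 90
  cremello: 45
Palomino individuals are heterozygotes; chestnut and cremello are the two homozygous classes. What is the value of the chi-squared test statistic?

With incomplete dominance, a heterozygote × heterozygote cross gives a 1:2:1 phenotypic ratio.
Expected counts for N = 182 under a 1:2:1 ratio (total parts = 4):
  chestnut: 182 × 1/4 = 45.5
  palomino: 182 × 2/4 = 91
  cremello: 182 × 1/4 = 45.5
χ² = Σ (O − E)² / E
  chestnut: (47 − 45.5)² / 45.5 = 0.0495
  palomino: (90 − 91)² / 91 = 0.0110
  cremello: (45 − 45.5)² / 45.5 = 0.0055
χ² = 0.0495 + 0.0110 + 0.0055 = 0.066

0.066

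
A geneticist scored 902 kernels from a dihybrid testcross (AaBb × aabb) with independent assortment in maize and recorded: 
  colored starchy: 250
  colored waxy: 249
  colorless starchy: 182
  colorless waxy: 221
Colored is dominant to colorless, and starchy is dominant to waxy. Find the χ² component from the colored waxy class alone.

2.449

A dihybrid testcross with independent assortment gives a 1:1:1:1 ratio.
Total ratio parts = 4. Expected numbers out of 902:
  colored starchy: 902 × 1/4 = 225.5
  colored waxy: 902 × 1/4 = 225.5
  colorless starchy: 902 × 1/4 = 225.5
  colorless waxy: 902 × 1/4 = 225.5
Contribution of colored waxy: (249 − 225.5)² / 225.5 = 2.4490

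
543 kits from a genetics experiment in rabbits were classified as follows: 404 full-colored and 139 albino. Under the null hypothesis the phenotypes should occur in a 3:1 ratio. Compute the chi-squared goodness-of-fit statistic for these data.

Expected counts for N = 543 under a 3:1 ratio (total parts = 4):
  full-colored: 543 × 3/4 = 407.25
  albino: 543 × 1/4 = 135.75
χ² = Σ (O − E)² / E
  full-colored: (404 − 407.25)² / 407.25 = 0.0259
  albino: (139 − 135.75)² / 135.75 = 0.0778
χ² = 0.0259 + 0.0778 = 0.1037 ≈ 0.104

0.104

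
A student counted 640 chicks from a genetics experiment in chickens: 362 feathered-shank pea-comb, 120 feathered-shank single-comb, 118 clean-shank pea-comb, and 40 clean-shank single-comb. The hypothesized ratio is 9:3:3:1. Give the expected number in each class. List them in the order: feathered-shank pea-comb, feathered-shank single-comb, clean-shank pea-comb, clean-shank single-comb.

360, 120, 120, 40

The 9:3:3:1 ratio has 16 parts, so with N = 640 the expected counts are:
  feathered-shank pea-comb: 640 × 9/16 = 360
  feathered-shank single-comb: 640 × 3/16 = 120
  clean-shank pea-comb: 640 × 3/16 = 120
  clean-shank single-comb: 640 × 1/16 = 40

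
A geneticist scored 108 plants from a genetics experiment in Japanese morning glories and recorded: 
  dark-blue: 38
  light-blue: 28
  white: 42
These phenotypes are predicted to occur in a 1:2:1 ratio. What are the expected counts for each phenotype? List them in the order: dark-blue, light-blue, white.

27, 54, 27

Under the 1:2:1 hypothesis (Σ ratio = 4, N = 108):
  dark-blue: 108 × 1/4 = 27
  light-blue: 108 × 2/4 = 54
  white: 108 × 1/4 = 27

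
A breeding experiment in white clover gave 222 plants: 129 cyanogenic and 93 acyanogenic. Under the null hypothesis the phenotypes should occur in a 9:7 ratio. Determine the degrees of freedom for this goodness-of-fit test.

A goodness-of-fit test with 2 phenotype classes has df = 2 − 1 = 1.

1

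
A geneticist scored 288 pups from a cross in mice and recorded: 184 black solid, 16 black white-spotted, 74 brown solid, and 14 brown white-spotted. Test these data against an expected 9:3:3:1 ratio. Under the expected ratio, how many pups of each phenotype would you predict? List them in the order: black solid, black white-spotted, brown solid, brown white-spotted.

162, 54, 54, 18

Expected counts for N = 288 under a 9:3:3:1 ratio (total parts = 16):
  black solid: 288 × 9/16 = 162
  black white-spotted: 288 × 3/16 = 54
  brown solid: 288 × 3/16 = 54
  brown white-spotted: 288 × 1/16 = 18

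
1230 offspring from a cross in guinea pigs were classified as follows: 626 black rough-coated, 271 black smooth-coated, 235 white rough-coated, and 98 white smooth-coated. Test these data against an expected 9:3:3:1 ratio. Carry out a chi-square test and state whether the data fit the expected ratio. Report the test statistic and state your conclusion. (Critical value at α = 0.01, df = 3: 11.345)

19.229; not consistent

Total ratio parts = 16. Expected numbers out of 1230:
  black rough-coated: 1230 × 9/16 = 691.875
  black smooth-coated: 1230 × 3/16 = 230.625
  white rough-coated: 1230 × 3/16 = 230.625
  white smooth-coated: 1230 × 1/16 = 76.875
χ² = Σ (O − E)² / E
  black rough-coated: (626 − 691.875)² / 691.875 = 6.2721
  black smooth-coated: (271 − 230.625)² / 230.625 = 7.0684
  white rough-coated: (235 − 230.625)² / 230.625 = 0.0830
  white smooth-coated: (98 − 76.875)² / 76.875 = 5.8051
χ² = 6.2721 + 7.0684 + 0.0830 + 5.8051 = 19.2286 ≈ 19.229
Degrees of freedom = 4 − 1 = 3; critical value at α = 0.01 is 11.345.
Since 19.229 > 11.345, we reject the null hypothesis — the data do not fit the 9:3:3:1 ratio.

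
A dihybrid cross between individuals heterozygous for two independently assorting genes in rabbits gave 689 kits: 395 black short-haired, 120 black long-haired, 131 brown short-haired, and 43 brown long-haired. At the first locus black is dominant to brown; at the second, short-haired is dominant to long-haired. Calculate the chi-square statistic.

A dihybrid F₂ with independent assortment and complete dominance at both loci gives a 9:3:3:1 phenotypic ratio.
Expected counts for N = 689 under a 9:3:3:1 ratio (total parts = 16):
  black short-haired: 689 × 9/16 = 387.5625
  black long-haired: 689 × 3/16 = 129.1875
  brown short-haired: 689 × 3/16 = 129.1875
  brown long-haired: 689 × 1/16 = 43.0625
χ² = Σ (O − E)² / E
  black short-haired: (395 − 387.5625)² / 387.5625 = 0.1427
  black long-haired: (120 − 129.1875)² / 129.1875 = 0.6534
  brown short-haired: (131 − 129.1875)² / 129.1875 = 0.0254
  brown long-haired: (43 − 43.0625)² / 43.0625 = 0.0001
χ² = 0.1427 + 0.6534 + 0.0254 + 0.0001 = 0.8216 ≈ 0.822

0.822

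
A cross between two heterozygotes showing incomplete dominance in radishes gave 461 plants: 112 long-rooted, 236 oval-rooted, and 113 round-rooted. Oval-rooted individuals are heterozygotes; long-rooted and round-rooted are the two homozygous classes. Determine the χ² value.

0.267

With incomplete dominance, a heterozygote × heterozygote cross gives a 1:2:1 phenotypic ratio.
Total ratio parts = 4. Expected numbers out of 461:
  long-rooted: 461 × 1/4 = 115.25
  oval-rooted: 461 × 2/4 = 230.5
  round-rooted: 461 × 1/4 = 115.25
χ² = Σ (O − E)² / E
  long-rooted: (112 − 115.25)² / 115.25 = 0.0916
  oval-rooted: (236 − 230.5)² / 230.5 = 0.1312
  round-rooted: (113 − 115.25)² / 115.25 = 0.0439
χ² = 0.0916 + 0.1312 + 0.0439 = 0.2667 ≈ 0.267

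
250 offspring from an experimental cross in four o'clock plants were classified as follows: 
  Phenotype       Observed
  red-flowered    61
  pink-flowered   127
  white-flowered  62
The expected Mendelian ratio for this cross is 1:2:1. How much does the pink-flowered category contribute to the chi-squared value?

0.032

Under the 1:2:1 hypothesis (Σ ratio = 4, N = 250):
  red-flowered: 250 × 1/4 = 62.5
  pink-flowered: 250 × 2/4 = 125
  white-flowered: 250 × 1/4 = 62.5
Contribution of pink-flowered: (127 − 125)² / 125 = 0.0320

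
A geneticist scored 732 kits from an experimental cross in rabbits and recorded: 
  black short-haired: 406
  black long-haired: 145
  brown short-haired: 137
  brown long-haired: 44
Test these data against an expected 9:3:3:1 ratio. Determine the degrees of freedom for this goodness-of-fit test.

A goodness-of-fit test with 4 phenotype classes has df = 4 − 1 = 3.

3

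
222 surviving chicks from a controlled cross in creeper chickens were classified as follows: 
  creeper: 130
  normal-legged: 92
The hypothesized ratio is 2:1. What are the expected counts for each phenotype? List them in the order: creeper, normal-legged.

Expected counts for N = 222 under a 2:1 ratio (total parts = 3):
  creeper: 222 × 2/3 = 148
  normal-legged: 222 × 1/3 = 74

148, 74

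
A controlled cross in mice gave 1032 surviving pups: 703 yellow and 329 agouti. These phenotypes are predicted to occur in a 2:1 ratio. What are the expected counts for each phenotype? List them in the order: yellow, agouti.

Expected counts for N = 1032 under a 2:1 ratio (total parts = 3):
  yellow: 1032 × 2/3 = 688
  agouti: 1032 × 1/3 = 344

688, 344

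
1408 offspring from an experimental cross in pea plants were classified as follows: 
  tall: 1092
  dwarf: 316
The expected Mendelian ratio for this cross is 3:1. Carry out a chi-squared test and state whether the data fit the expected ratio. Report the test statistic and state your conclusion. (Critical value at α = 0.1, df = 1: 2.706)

The 3:1 ratio has 4 parts, so with N = 1408 the expected counts are:
  tall: 1408 × 3/4 = 1056
  dwarf: 1408 × 1/4 = 352
χ² = Σ (O − E)² / E
  tall: (1092 − 1056)² / 1056 = 1.2273
  dwarf: (316 − 352)² / 352 = 3.6818
χ² = 1.2273 + 3.6818 = 4.9091 ≈ 4.909
Degrees of freedom = 2 − 1 = 1; critical value at α = 0.1 is 2.706.
Since 4.909 > 2.706, we reject the null hypothesis — the data do not fit the 3:1 ratio.

4.909; not consistent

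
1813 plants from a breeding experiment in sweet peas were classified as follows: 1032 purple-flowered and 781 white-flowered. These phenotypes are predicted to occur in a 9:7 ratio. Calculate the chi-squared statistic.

Total ratio parts = 16. Expected numbers out of 1813:
  purple-flowered: 1813 × 9/16 = 1019.8125
  white-flowered: 1813 × 7/16 = 793.1875
χ² = Σ (O − E)² / E
  purple-flowered: (1032 − 1019.8125)² / 1019.8125 = 0.1456
  white-flowered: (781 − 793.1875)² / 793.1875 = 0.1873
χ² = 0.1456 + 0.1873 = 0.3329 ≈ 0.333

0.333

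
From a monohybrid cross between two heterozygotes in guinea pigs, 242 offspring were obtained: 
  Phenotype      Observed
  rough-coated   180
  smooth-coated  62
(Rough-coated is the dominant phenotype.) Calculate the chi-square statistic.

For a monohybrid cross between heterozygotes with complete dominance, the expected phenotypic ratio is 3:1.
Total ratio parts = 4. Expected numbers out of 242:
  rough-coated: 242 × 3/4 = 181.5
  smooth-coated: 242 × 1/4 = 60.5
χ² = Σ (O − E)² / E
  rough-coated: (180 − 181.5)² / 181.5 = 0.0124
  smooth-coated: (62 − 60.5)² / 60.5 = 0.0372
χ² = 0.0124 + 0.0372 = 0.0496 ≈ 0.050

0.050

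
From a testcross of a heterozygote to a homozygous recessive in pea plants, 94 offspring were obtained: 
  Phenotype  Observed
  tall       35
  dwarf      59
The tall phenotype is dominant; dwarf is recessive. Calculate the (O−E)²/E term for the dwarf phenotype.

3.064

A testcross of a heterozygote (Aa × aa) gives a 1:1 phenotypic ratio.
Under the 1:1 hypothesis (Σ ratio = 2, N = 94):
  tall: 94 × 1/2 = 47
  dwarf: 94 × 1/2 = 47
Contribution of dwarf: (59 − 47)² / 47 = 3.0638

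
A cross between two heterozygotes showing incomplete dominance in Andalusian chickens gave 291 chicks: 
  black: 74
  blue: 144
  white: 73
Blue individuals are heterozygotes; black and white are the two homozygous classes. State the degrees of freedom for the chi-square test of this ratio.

2

With incomplete dominance, a heterozygote × heterozygote cross gives a 1:2:1 phenotypic ratio.
A goodness-of-fit test with 3 phenotype classes has df = 3 − 1 = 2.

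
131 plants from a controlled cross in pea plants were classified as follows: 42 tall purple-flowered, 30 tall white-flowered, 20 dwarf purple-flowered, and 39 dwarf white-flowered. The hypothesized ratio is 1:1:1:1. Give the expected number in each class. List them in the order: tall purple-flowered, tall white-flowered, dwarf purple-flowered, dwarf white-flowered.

Under the 1:1:1:1 hypothesis (Σ ratio = 4, N = 131):
  tall purple-flowered: 131 × 1/4 = 32.75
  tall white-flowered: 131 × 1/4 = 32.75
  dwarf purple-flowered: 131 × 1/4 = 32.75
  dwarf white-flowered: 131 × 1/4 = 32.75

32.75, 32.75, 32.75, 32.75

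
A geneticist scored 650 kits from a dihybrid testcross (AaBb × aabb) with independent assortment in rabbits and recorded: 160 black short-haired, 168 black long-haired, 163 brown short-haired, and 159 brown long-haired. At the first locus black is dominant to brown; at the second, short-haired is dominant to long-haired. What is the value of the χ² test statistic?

0.302

A dihybrid testcross with independent assortment gives a 1:1:1:1 ratio.
Under the 1:1:1:1 hypothesis (Σ ratio = 4, N = 650):
  black short-haired: 650 × 1/4 = 162.5
  black long-haired: 650 × 1/4 = 162.5
  brown short-haired: 650 × 1/4 = 162.5
  brown long-haired: 650 × 1/4 = 162.5
χ² = Σ (O − E)² / E
  black short-haired: (160 − 162.5)² / 162.5 = 0.0385
  black long-haired: (168 − 162.5)² / 162.5 = 0.1862
  brown short-haired: (163 − 162.5)² / 162.5 = 0.0015
  brown long-haired: (159 − 162.5)² / 162.5 = 0.0754
χ² = 0.0385 + 0.1862 + 0.0015 + 0.0754 = 0.3016 ≈ 0.302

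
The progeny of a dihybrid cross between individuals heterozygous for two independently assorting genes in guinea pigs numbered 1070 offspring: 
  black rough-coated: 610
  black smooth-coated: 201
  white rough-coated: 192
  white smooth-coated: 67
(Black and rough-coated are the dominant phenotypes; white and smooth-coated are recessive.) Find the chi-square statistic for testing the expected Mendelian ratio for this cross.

0.481

A dihybrid F₂ with independent assortment and complete dominance at both loci gives a 9:3:3:1 phenotypic ratio.
Total ratio parts = 16. Expected numbers out of 1070:
  black rough-coated: 1070 × 9/16 = 601.875
  black smooth-coated: 1070 × 3/16 = 200.625
  white rough-coated: 1070 × 3/16 = 200.625
  white smooth-coated: 1070 × 1/16 = 66.875
χ² = Σ (O − E)² / E
  black rough-coated: (610 − 601.875)² / 601.875 = 0.1097
  black smooth-coated: (201 − 200.625)² / 200.625 = 0.0007
  white rough-coated: (192 − 200.625)² / 200.625 = 0.3708
  white smooth-coated: (67 − 66.875)² / 66.875 = 0.0002
χ² = 0.1097 + 0.0007 + 0.3708 + 0.0002 = 0.4814 ≈ 0.481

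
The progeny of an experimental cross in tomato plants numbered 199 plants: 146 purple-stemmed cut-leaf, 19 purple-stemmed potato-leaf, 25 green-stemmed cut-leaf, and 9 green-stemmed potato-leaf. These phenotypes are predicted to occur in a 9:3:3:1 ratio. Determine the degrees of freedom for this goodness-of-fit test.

A goodness-of-fit test with 4 phenotype classes has df = 4 − 1 = 3.

3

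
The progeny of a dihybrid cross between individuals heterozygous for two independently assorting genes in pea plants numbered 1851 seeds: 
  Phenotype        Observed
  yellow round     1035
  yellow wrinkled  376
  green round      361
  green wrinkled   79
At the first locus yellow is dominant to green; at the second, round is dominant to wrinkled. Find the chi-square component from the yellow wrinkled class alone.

2.413

A dihybrid F₂ with independent assortment and complete dominance at both loci gives a 9:3:3:1 phenotypic ratio.
Expected counts for N = 1851 under a 9:3:3:1 ratio (total parts = 16):
  yellow round: 1851 × 9/16 = 1041.1875
  yellow wrinkled: 1851 × 3/16 = 347.0625
  green round: 1851 × 3/16 = 347.0625
  green wrinkled: 1851 × 1/16 = 115.6875
Contribution of yellow wrinkled: (376 − 347.0625)² / 347.0625 = 2.4128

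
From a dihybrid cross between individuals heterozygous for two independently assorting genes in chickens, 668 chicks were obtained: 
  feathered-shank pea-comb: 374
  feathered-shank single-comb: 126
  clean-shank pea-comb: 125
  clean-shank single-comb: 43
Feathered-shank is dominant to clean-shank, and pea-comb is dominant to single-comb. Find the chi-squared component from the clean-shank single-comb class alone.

A dihybrid F₂ with independent assortment and complete dominance at both loci gives a 9:3:3:1 phenotypic ratio.
Expected counts for N = 668 under a 9:3:3:1 ratio (total parts = 16):
  feathered-shank pea-comb: 668 × 9/16 = 375.75
  feathered-shank single-comb: 668 × 3/16 = 125.25
  clean-shank pea-comb: 668 × 3/16 = 125.25
  clean-shank single-comb: 668 × 1/16 = 41.75
Contribution of clean-shank single-comb: (43 − 41.75)² / 41.75 = 0.0374

0.037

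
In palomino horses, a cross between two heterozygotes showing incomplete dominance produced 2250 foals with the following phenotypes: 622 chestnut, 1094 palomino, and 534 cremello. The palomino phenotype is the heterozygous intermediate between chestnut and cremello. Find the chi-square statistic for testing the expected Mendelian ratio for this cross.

With incomplete dominance, a heterozygote × heterozygote cross gives a 1:2:1 phenotypic ratio.
Under the 1:2:1 hypothesis (Σ ratio = 4, N = 2250):
  chestnut: 2250 × 1/4 = 562.5
  palomino: 2250 × 2/4 = 1125
  cremello: 2250 × 1/4 = 562.5
χ² = Σ (O − E)² / E
  chestnut: (622 − 562.5)² / 562.5 = 6.2938
  palomino: (1094 − 1125)² / 1125 = 0.8542
  cremello: (534 − 562.5)² / 562.5 = 1.4440
χ² = 6.2938 + 0.8542 + 1.4440 = 8.592

8.592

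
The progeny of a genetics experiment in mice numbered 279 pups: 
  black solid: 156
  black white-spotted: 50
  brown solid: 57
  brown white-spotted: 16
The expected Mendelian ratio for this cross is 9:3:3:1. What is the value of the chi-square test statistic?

0.646

The 9:3:3:1 ratio has 16 parts, so with N = 279 the expected counts are:
  black solid: 279 × 9/16 = 156.9375
  black white-spotted: 279 × 3/16 = 52.3125
  brown solid: 279 × 3/16 = 52.3125
  brown white-spotted: 279 × 1/16 = 17.4375
χ² = Σ (O − E)² / E
  black solid: (156 − 156.9375)² / 156.9375 = 0.0056
  black white-spotted: (50 − 52.3125)² / 52.3125 = 0.1022
  brown solid: (57 − 52.3125)² / 52.3125 = 0.4200
  brown white-spotted: (16 − 17.4375)² / 17.4375 = 0.1185
χ² = 0.0056 + 0.1022 + 0.4200 + 0.1185 = 0.6463 ≈ 0.646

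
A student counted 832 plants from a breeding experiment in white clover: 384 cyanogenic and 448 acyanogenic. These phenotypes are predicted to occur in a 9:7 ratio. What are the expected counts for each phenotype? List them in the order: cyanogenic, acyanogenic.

468, 364

Under the 9:7 hypothesis (Σ ratio = 16, N = 832):
  cyanogenic: 832 × 9/16 = 468
  acyanogenic: 832 × 7/16 = 364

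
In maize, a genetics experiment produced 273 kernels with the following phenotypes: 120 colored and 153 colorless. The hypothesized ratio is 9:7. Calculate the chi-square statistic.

Under the 9:7 hypothesis (Σ ratio = 16, N = 273):
  colored: 273 × 9/16 = 153.5625
  colorless: 273 × 7/16 = 119.4375
χ² = Σ (O − E)² / E
  colored: (120 − 153.5625)² / 153.5625 = 7.3354
  colorless: (153 − 119.4375)² / 119.4375 = 9.4312
χ² = 7.3354 + 9.4312 = 16.7666 ≈ 16.767

16.767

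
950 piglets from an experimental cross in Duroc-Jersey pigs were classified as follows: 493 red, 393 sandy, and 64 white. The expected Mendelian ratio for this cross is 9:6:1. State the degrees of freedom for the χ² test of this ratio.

2

A goodness-of-fit test with 3 phenotype classes has df = 3 − 1 = 2.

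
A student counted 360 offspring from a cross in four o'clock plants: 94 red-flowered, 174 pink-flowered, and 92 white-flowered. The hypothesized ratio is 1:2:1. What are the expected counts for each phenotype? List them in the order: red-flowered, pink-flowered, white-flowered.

Total ratio parts = 4. Expected numbers out of 360:
  red-flowered: 360 × 1/4 = 90
  pink-flowered: 360 × 2/4 = 180
  white-flowered: 360 × 1/4 = 90

90, 180, 90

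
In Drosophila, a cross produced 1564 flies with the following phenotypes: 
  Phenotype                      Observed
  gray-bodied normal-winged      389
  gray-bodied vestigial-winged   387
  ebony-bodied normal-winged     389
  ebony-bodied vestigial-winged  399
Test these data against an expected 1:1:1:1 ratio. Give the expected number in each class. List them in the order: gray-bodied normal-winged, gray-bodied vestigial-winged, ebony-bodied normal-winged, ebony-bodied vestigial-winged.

Expected counts for N = 1564 under a 1:1:1:1 ratio (total parts = 4):
  gray-bodied normal-winged: 1564 × 1/4 = 391
  gray-bodied vestigial-winged: 1564 × 1/4 = 391
  ebony-bodied normal-winged: 1564 × 1/4 = 391
  ebony-bodied vestigial-winged: 1564 × 1/4 = 391

391, 391, 391, 391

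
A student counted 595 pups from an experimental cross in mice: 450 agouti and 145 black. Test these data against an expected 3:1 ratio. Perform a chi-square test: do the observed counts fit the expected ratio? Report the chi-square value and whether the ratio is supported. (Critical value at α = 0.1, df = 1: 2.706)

0.126; consistent

Expected counts for N = 595 under a 3:1 ratio (total parts = 4):
  agouti: 595 × 3/4 = 446.25
  black: 595 × 1/4 = 148.75
χ² = Σ (O − E)² / E
  agouti: (450 − 446.25)² / 446.25 = 0.0315
  black: (145 − 148.75)² / 148.75 = 0.0945
χ² = 0.0315 + 0.0945 = 0.126
Degrees of freedom = 2 − 1 = 1; critical value at α = 0.1 is 2.706.
Since 0.126 < 2.706, we fail to reject the null hypothesis — the data are consistent with the 3:1 ratio.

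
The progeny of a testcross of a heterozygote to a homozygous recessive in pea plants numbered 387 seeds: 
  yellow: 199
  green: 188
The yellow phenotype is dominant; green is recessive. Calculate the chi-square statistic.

0.313

A testcross of a heterozygote (Aa × aa) gives a 1:1 phenotypic ratio.
Expected counts for N = 387 under a 1:1 ratio (total parts = 2):
  yellow: 387 × 1/2 = 193.5
  green: 387 × 1/2 = 193.5
χ² = Σ (O − E)² / E
  yellow: (199 − 193.5)² / 193.5 = 0.1563
  green: (188 − 193.5)² / 193.5 = 0.1563
χ² = 0.1563 + 0.1563 = 0.3126 ≈ 0.313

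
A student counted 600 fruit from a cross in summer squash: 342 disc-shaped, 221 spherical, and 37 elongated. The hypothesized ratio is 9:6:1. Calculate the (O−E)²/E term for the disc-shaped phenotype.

0.060

Expected counts for N = 600 under a 9:6:1 ratio (total parts = 16):
  disc-shaped: 600 × 9/16 = 337.5
  spherical: 600 × 6/16 = 225
  elongated: 600 × 1/16 = 37.5
Contribution of disc-shaped: (342 − 337.5)² / 337.5 = 0.0600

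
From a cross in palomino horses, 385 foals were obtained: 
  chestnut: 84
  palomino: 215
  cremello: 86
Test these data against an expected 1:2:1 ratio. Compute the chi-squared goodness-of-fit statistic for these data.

The 1:2:1 ratio has 4 parts, so with N = 385 the expected counts are:
  chestnut: 385 × 1/4 = 96.25
  palomino: 385 × 2/4 = 192.5
  cremello: 385 × 1/4 = 96.25
χ² = Σ (O − E)² / E
  chestnut: (84 − 96.25)² / 96.25 = 1.5591
  palomino: (215 − 192.5)² / 192.5 = 2.6299
  cremello: (86 − 96.25)² / 96.25 = 1.0916
χ² = 1.5591 + 2.6299 + 1.0916 = 5.2806 ≈ 5.281

5.281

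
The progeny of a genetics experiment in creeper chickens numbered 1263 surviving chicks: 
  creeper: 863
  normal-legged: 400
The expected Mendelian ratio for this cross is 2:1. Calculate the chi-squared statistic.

1.571

Under the 2:1 hypothesis (Σ ratio = 3, N = 1263):
  creeper: 1263 × 2/3 = 842
  normal-legged: 1263 × 1/3 = 421
χ² = Σ (O − E)² / E
  creeper: (863 − 842)² / 842 = 0.5238
  normal-legged: (400 − 421)² / 421 = 1.0475
χ² = 0.5238 + 1.0475 = 1.5713 ≈ 1.571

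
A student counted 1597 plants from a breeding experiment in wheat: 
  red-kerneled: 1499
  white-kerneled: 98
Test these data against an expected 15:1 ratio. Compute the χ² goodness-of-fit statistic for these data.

0.035

Expected counts for N = 1597 under a 15:1 ratio (total parts = 16):
  red-kerneled: 1597 × 15/16 = 1497.1875
  white-kerneled: 1597 × 1/16 = 99.8125
χ² = Σ (O − E)² / E
  red-kerneled: (1499 − 1497.1875)² / 1497.1875 = 0.0022
  white-kerneled: (98 − 99.8125)² / 99.8125 = 0.0329
χ² = 0.0022 + 0.0329 = 0.0351 ≈ 0.035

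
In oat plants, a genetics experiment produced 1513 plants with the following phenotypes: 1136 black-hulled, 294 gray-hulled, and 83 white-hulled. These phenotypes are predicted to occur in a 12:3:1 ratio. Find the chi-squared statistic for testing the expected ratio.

The 12:3:1 ratio has 16 parts, so with N = 1513 the expected counts are:
  black-hulled: 1513 × 12/16 = 1134.75
  gray-hulled: 1513 × 3/16 = 283.6875
  white-hulled: 1513 × 1/16 = 94.5625
χ² = Σ (O − E)² / E
  black-hulled: (1136 − 1134.75)² / 1134.75 = 0.0014
  gray-hulled: (294 − 283.6875)² / 283.6875 = 0.3749
  white-hulled: (83 − 94.5625)² / 94.5625 = 1.4138
χ² = 0.0014 + 0.3749 + 1.4138 = 1.7901 ≈ 1.790

1.790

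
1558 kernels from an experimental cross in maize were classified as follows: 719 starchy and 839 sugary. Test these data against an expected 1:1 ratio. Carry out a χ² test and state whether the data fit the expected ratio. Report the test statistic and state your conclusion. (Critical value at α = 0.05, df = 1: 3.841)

9.243; not consistent

The 1:1 ratio has 2 parts, so with N = 1558 the expected counts are:
  starchy: 1558 × 1/2 = 779
  sugary: 1558 × 1/2 = 779
χ² = Σ (O − E)² / E
  starchy: (719 − 779)² / 779 = 4.6213
  sugary: (839 − 779)² / 779 = 4.6213
χ² = 4.6213 + 4.6213 = 9.2426 ≈ 9.243
Degrees of freedom = 2 − 1 = 1; critical value at α = 0.05 is 3.841.
Since 9.243 > 3.841, we reject the null hypothesis — the data do not fit the 1:1 ratio.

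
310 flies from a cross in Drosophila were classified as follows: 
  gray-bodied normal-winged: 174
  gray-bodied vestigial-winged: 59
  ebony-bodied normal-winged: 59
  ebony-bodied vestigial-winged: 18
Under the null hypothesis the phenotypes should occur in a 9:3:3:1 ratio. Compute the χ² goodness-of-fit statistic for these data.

The 9:3:3:1 ratio has 16 parts, so with N = 310 the expected counts are:
  gray-bodied normal-winged: 310 × 9/16 = 174.375
  gray-bodied vestigial-winged: 310 × 3/16 = 58.125
  ebony-bodied normal-winged: 310 × 3/16 = 58.125
  ebony-bodied vestigial-winged: 310 × 1/16 = 19.375
χ² = Σ (O − E)² / E
  gray-bodied normal-winged: (174 − 174.375)² / 174.375 = 0.0008
  gray-bodied vestigial-winged: (59 − 58.125)² / 58.125 = 0.0132
  ebony-bodied normal-winged: (59 − 58.125)² / 58.125 = 0.0132
  ebony-bodied vestigial-winged: (18 − 19.375)² / 19.375 = 0.0976
χ² = 0.0008 + 0.0132 + 0.0132 + 0.0976 = 0.1248 ≈ 0.125

0.125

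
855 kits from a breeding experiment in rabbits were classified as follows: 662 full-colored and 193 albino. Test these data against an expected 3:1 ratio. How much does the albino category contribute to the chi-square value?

2.014

The 3:1 ratio has 4 parts, so with N = 855 the expected counts are:
  full-colored: 855 × 3/4 = 641.25
  albino: 855 × 1/4 = 213.75
Contribution of albino: (193 − 213.75)² / 213.75 = 2.0143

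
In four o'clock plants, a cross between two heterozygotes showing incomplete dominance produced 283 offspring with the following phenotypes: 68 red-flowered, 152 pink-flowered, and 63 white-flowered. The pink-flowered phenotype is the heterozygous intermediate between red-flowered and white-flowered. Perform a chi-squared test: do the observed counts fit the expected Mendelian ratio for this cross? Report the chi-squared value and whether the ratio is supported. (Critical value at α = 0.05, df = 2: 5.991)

With incomplete dominance, a heterozygote × heterozygote cross gives a 1:2:1 phenotypic ratio.
Total ratio parts = 4. Expected numbers out of 283:
  red-flowered: 283 × 1/4 = 70.75
  pink-flowered: 283 × 2/4 = 141.5
  white-flowered: 283 × 1/4 = 70.75
χ² = Σ (O − E)² / E
  red-flowered: (68 − 70.75)² / 70.75 = 0.1069
  pink-flowered: (152 − 141.5)² / 141.5 = 0.7792
  white-flowered: (63 − 70.75)² / 70.75 = 0.8489
χ² = 0.1069 + 0.7792 + 0.8489 = 1.735
Degrees of freedom = 3 − 1 = 2; critical value at α = 0.05 is 5.991.
Since 1.735 < 5.991, we fail to reject the null hypothesis — the data are consistent with the 1:2:1 ratio.

1.735; consistent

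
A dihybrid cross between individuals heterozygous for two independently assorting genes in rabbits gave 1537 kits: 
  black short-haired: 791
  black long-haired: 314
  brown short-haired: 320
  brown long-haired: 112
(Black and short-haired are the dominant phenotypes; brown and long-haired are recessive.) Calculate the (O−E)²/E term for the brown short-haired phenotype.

A dihybrid F₂ with independent assortment and complete dominance at both loci gives a 9:3:3:1 phenotypic ratio.
Total ratio parts = 16. Expected numbers out of 1537:
  black short-haired: 1537 × 9/16 = 864.5625
  black long-haired: 1537 × 3/16 = 288.1875
  brown short-haired: 1537 × 3/16 = 288.1875
  brown long-haired: 1537 × 1/16 = 96.0625
Contribution of brown short-haired: (320 − 288.1875)² / 288.1875 = 3.5117

3.512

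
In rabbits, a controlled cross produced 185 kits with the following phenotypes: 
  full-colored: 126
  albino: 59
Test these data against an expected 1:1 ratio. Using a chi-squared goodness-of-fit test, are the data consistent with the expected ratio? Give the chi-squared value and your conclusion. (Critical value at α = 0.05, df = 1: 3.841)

24.265; not consistent

Total ratio parts = 2. Expected numbers out of 185:
  full-colored: 185 × 1/2 = 92.5
  albino: 185 × 1/2 = 92.5
χ² = Σ (O − E)² / E
  full-colored: (126 − 92.5)² / 92.5 = 12.1324
  albino: (59 − 92.5)² / 92.5 = 12.1324
χ² = 12.1324 + 12.1324 = 24.2648 ≈ 24.265
Degrees of freedom = 2 − 1 = 1; critical value at α = 0.05 is 3.841.
Since 24.265 > 3.841, we reject the null hypothesis — the data do not fit the 1:1 ratio.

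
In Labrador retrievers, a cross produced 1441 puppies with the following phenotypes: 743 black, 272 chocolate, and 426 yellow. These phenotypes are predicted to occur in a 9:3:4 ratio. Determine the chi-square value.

17.644

Under the 9:3:4 hypothesis (Σ ratio = 16, N = 1441):
  black: 1441 × 9/16 = 810.5625
  chocolate: 1441 × 3/16 = 270.1875
  yellow: 1441 × 4/16 = 360.25
χ² = Σ (O − E)² / E
  black: (743 − 810.5625)² / 810.5625 = 5.6315
  chocolate: (272 − 270.1875)² / 270.1875 = 0.0122
  yellow: (426 − 360.25)² / 360.25 = 12.0002
χ² = 5.6315 + 0.0122 + 12.0002 = 17.6439 ≈ 17.644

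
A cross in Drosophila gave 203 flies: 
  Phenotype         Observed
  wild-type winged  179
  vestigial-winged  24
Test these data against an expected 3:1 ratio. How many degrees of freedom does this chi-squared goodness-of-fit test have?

A goodness-of-fit test with 2 phenotype classes has df = 2 − 1 = 1.

1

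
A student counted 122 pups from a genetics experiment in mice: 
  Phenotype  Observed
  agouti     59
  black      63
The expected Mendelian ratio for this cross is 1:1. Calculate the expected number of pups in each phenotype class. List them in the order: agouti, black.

The 1:1 ratio has 2 parts, so with N = 122 the expected counts are:
  agouti: 122 × 1/2 = 61
  black: 122 × 1/2 = 61

61, 61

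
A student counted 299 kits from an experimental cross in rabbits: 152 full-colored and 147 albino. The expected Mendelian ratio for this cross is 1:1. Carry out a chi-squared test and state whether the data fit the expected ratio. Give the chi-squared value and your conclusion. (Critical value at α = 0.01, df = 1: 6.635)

0.084; consistent

Expected counts for N = 299 under a 1:1 ratio (total parts = 2):
  full-colored: 299 × 1/2 = 149.5
  albino: 299 × 1/2 = 149.5
χ² = Σ (O − E)² / E
  full-colored: (152 − 149.5)² / 149.5 = 0.0418
  albino: (147 − 149.5)² / 149.5 = 0.0418
χ² = 0.0418 + 0.0418 = 0.0836 ≈ 0.084
Degrees of freedom = 2 − 1 = 1; critical value at α = 0.01 is 6.635.
Since 0.084 < 6.635, we fail to reject the null hypothesis — the data are consistent with the 1:1 ratio.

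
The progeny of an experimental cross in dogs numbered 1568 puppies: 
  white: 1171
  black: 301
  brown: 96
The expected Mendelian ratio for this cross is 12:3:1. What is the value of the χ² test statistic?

0.229

The 12:3:1 ratio has 16 parts, so with N = 1568 the expected counts are:
  white: 1568 × 12/16 = 1176
  black: 1568 × 3/16 = 294
  brown: 1568 × 1/16 = 98
χ² = Σ (O − E)² / E
  white: (1171 − 1176)² / 1176 = 0.0213
  black: (301 − 294)² / 294 = 0.1667
  brown: (96 − 98)² / 98 = 0.0408
χ² = 0.0213 + 0.1667 + 0.0408 = 0.2288 ≈ 0.229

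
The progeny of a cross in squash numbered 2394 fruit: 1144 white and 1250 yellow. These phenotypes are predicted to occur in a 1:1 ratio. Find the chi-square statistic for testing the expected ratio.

4.693

The 1:1 ratio has 2 parts, so with N = 2394 the expected counts are:
  white: 2394 × 1/2 = 1197
  yellow: 2394 × 1/2 = 1197
χ² = Σ (O − E)² / E
  white: (1144 − 1197)² / 1197 = 2.3467
  yellow: (1250 − 1197)² / 1197 = 2.3467
χ² = 2.3467 + 2.3467 = 4.6934 ≈ 4.693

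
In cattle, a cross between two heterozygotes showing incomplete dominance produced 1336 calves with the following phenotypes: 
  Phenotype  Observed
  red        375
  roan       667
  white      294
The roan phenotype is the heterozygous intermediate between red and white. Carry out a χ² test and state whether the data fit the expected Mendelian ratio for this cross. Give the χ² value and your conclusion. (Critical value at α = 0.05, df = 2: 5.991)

With incomplete dominance, a heterozygote × heterozygote cross gives a 1:2:1 phenotypic ratio.
The 1:2:1 ratio has 4 parts, so with N = 1336 the expected counts are:
  red: 1336 × 1/4 = 334
  roan: 1336 × 2/4 = 668
  white: 1336 × 1/4 = 334
χ² = Σ (O − E)² / E
  red: (375 − 334)² / 334 = 5.0329
  roan: (667 − 668)² / 668 = 0.0015
  white: (294 − 334)² / 334 = 4.7904
χ² = 5.0329 + 0.0015 + 4.7904 = 9.8248 ≈ 9.825
Degrees of freedom = 3 − 1 = 2; critical value at α = 0.05 is 5.991.
Since 9.825 > 5.991, we reject the null hypothesis — the data do not fit the 1:2:1 ratio.

9.825; not consistent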